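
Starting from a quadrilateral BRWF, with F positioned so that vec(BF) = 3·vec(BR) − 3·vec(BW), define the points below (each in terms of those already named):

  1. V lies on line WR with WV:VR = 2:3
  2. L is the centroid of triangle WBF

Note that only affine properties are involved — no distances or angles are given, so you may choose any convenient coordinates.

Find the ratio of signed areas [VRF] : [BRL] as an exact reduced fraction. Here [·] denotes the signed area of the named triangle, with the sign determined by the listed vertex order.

[VRF]:[BRL] = 9/10

Assign B = (0, 0), R = (1, 0), W = (0, 1), F = (3, -3) — the answer is frame-independent, so this choice is without loss of generality.
1. V lies on line WR with WV:VR = 2:3 ⇒ V = (2/5, 3/5)
2. L is the centroid of triangle WBF ⇒ L = (1, -2/3)
2·[VRF] = -3/5, 2·[BRL] = -2/3
[VRF]:[BRL] = -3/5:-2/3 = 9/10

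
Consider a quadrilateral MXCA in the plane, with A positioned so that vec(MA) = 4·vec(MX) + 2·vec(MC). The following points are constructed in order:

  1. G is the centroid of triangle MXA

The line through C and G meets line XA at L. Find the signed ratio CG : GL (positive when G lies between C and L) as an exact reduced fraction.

CG:GL = 13/2

Work in coordinates with M = (0, 0), X = (1, 0), C = (0, 1), A = (4, 2).
1. G is the centroid of triangle MXA ⇒ G = (5/3, 2/3)
line CG meets XA at L = (25/13, 8/13)
G = C + t·(L−C) with t = 13/15, so CG:GL = 13/15:2/15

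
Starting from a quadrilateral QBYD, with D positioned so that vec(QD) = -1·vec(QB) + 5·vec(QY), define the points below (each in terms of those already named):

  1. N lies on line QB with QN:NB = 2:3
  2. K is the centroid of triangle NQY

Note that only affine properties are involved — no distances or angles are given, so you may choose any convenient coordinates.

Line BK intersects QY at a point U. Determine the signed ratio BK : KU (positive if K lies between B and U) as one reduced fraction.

Set Q = (0, 0), B = (1, 0), Y = (0, 1), D = (-1, 5); any affine frame gives the same invariant.
1. N lies on line QB with QN:NB = 2:3 ⇒ N = (2/5, 0)
2. K is the centroid of triangle NQY ⇒ K = (2/15, 1/3)
line BK meets QY at U = (0, 5/13)
K = B + t·(U−B) with t = 13/15, so BK:KU = 13/15:2/15

BK:KU = 13/2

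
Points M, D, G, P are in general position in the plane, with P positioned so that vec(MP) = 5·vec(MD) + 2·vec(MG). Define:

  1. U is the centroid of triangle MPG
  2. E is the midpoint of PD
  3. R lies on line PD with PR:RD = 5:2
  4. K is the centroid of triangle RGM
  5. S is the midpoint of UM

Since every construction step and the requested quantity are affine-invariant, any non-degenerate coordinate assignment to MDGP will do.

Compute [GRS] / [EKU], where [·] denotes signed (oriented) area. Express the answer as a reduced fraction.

[GRS]:[EKU] = 9/8

Set M = (0, 0), D = (1, 0), G = (0, 1), P = (5, 2); any affine frame gives the same invariant.
1. U is the centroid of triangle MPG ⇒ U = (5/3, 1)
2. E is the midpoint of PD ⇒ E = (3, 1)
3. R lies on line PD with PR:RD = 5:2 ⇒ R = (15/7, 4/7)
4. K is the centroid of triangle RGM ⇒ K = (5/7, 11/21)
5. S is the midpoint of UM ⇒ S = (5/6, 1/2)
2·[GRS] = -5/7, 2·[EKU] = -40/63
[GRS]:[EKU] = -5/7:-40/63 = 9/8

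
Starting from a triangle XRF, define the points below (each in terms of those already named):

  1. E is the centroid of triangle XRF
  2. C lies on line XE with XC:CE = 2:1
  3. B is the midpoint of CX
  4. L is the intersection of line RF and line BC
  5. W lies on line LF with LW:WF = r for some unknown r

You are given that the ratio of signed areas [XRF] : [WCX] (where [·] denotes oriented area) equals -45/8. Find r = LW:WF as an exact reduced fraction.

Assign X = (0, 0), R = (1, 0), F = (0, 1) — the answer is frame-independent, so this choice is without loss of generality.
1. E is the centroid of triangle XRF ⇒ E = (1/3, 1/3)
2. C lies on line XE with XC:CE = 2:1 ⇒ C = (2/9, 2/9)
3. B is the midpoint of CX ⇒ B = (1/9, 1/9)
4. L is the intersection of line RF and line BC ⇒ L = (1/2, 1/2)
5. With LW:WF = r, write λ = r/(r+1) so W = L + λ·(F−L); W is affine-linear in λ
Every point depending on W is an affine combination of W and λ-independent points, so each such coordinate is linear in λ; the λ² term in each signed area is a multiple of (F−L)×(F−L) = 0, so 2·[XRF] and 2·[WCX] are each linear in λ. Evaluating at λ=0 and λ=1:
  2·[XRF] = 1,   2·[WCX] = -2/9·λ
So [XRF]:[WCX] = (1) / (-2/9·λ). Setting this equal to -45/8:
  1 = -45/8·(-2/9·λ)  ⇒  λ = 4/5
Then r = λ/(1−λ) = (4/5)/(1/5) = 4. Check: with r = 4, W = (1/10, 9/10) and [XRF]:[WCX] = -45/8 as required.

r = 4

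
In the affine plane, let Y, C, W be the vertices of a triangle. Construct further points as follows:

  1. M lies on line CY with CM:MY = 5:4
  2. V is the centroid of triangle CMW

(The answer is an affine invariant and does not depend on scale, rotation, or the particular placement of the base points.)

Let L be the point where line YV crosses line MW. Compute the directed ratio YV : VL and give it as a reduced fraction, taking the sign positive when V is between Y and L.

YV:VL = -17/5

Assign Y = (0, 0), C = (1, 0), W = (0, 1) — the answer is frame-independent, so this choice is without loss of generality.
1. M lies on line CY with CM:MY = 5:4 ⇒ M = (4/9, 0)
2. V is the centroid of triangle CMW ⇒ V = (13/27, 1/3)
line YV meets MW at L = (52/153, 4/17)
V = Y + t·(L−Y) with t = 17/12, so YV:VL = 17/12:-5/12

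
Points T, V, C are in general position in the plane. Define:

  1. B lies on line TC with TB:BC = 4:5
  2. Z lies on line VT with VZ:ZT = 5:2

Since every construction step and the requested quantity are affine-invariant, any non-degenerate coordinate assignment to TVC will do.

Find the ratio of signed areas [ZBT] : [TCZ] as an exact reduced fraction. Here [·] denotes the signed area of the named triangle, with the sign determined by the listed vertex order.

[ZBT]:[TCZ] = -4/9

Work in coordinates with T = (0, 0), V = (1, 0), C = (0, 1).
1. B lies on line TC with TB:BC = 4:5 ⇒ B = (0, 4/9)
2. Z lies on line VT with VZ:ZT = 5:2 ⇒ Z = (2/7, 0)
2·[ZBT] = 8/63, 2·[TCZ] = -2/7
[ZBT]:[TCZ] = 8/63:-2/7 = -4/9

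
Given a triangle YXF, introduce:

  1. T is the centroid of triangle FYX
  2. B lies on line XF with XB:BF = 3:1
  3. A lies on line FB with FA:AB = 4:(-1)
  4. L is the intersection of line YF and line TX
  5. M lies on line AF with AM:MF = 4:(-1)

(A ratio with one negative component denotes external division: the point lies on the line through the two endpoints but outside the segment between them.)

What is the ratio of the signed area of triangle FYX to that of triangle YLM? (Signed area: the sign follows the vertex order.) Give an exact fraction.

[FYX]:[YLM] = 18

Set Y = (0, 0), X = (1, 0), F = (0, 1); any affine frame gives the same invariant.
1. T is the centroid of triangle FYX ⇒ T = (1/3, 1/3)
2. B lies on line XF with XB:BF = 3:1 ⇒ B = (1/4, 3/4)
3. A lies on line FB with FA:AB = 4:(-1) ⇒ A = (1/3, 2/3)
4. L is the intersection of line YF and line TX ⇒ L = (0, 1/2)
5. M lies on line AF with AM:MF = 4:(-1) ⇒ M = (-1/9, 10/9)
2·[FYX] = 1, 2·[YLM] = 1/18
[FYX]:[YLM] = 1:1/18 = 18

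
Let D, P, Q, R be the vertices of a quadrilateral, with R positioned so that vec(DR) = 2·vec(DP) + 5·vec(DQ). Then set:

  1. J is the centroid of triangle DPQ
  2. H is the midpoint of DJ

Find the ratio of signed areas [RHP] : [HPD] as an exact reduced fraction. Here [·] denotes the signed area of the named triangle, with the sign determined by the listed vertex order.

Set D = (0, 0), P = (1, 0), Q = (0, 1), R = (2, 5); any affine frame gives the same invariant.
1. J is the centroid of triangle DPQ ⇒ J = (1/3, 1/3)
2. H is the midpoint of DJ ⇒ H = (1/6, 1/6)
2·[RHP] = 13/3, 2·[HPD] = -1/6
[RHP]:[HPD] = 13/3:-1/6 = -26

[RHP]:[HPD] = -26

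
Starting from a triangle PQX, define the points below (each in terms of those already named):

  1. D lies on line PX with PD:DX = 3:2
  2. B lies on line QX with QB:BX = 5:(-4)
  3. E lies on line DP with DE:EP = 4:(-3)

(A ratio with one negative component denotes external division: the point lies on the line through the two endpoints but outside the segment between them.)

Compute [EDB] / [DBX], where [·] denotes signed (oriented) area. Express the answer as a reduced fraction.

Assign P = (0, 0), Q = (1, 0), X = (0, 1) — the answer is frame-independent, so this choice is without loss of generality.
1. D lies on line PX with PD:DX = 3:2 ⇒ D = (0, 3/5)
2. B lies on line QX with QB:BX = 5:(-4) ⇒ B = (-4, 5)
3. E lies on line DP with DE:EP = 4:(-3) ⇒ E = (0, -9/5)
2·[EDB] = 48/5, 2·[DBX] = -8/5
[EDB]:[DBX] = 48/5:-8/5 = -6

[EDB]:[DBX] = -6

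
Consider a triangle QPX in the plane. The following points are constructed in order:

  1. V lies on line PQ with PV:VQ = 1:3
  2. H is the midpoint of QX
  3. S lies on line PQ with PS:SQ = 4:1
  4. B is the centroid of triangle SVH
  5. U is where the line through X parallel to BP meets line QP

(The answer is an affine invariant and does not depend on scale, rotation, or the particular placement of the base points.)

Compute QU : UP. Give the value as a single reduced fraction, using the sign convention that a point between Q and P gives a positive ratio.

Assign Q = (0, 0), P = (1, 0), X = (0, 1) — the answer is frame-independent, so this choice is without loss of generality.
1. V lies on line PQ with PV:VQ = 1:3 ⇒ V = (3/4, 0)
2. H is the midpoint of QX ⇒ H = (0, 1/2)
3. S lies on line PQ with PS:SQ = 4:1 ⇒ S = (1/5, 0)
4. B is the centroid of triangle SVH ⇒ B = (19/60, 1/6)
5. U is where the line through X parallel to BP meets line QP ⇒ U = (41/10, 0)
U = Q + t·(P−Q) with t = 41/10, so QU:UP = t:(1−t) = 41/10:-31/10

QU:UP = -41/31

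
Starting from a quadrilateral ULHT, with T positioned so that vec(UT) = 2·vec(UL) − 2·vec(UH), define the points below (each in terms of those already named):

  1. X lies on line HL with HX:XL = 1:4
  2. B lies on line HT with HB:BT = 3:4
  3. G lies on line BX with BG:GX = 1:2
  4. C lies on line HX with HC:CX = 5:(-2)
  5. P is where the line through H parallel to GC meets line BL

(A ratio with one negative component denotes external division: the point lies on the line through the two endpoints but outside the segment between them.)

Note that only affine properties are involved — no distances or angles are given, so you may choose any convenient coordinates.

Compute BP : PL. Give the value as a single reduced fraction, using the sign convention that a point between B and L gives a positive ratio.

BP:PL = -2/5

Choose coordinates U = (0, 0), L = (1, 0), H = (0, 1), T = (2, -2).
1. X lies on line HL with HX:XL = 1:4 ⇒ X = (1/5, 4/5)
2. B lies on line HT with HB:BT = 3:4 ⇒ B = (6/7, -2/7)
3. G lies on line BX with BG:GX = 1:2 ⇒ G = (67/105, 8/105)
4. C lies on line HX with HC:CX = 5:(-2) ⇒ C = (1/3, 2/3)
5. P is where the line through H parallel to GC meets line BL ⇒ P = (16/21, -10/21)
P = B + t·(L−B) with t = -2/3, so BP:PL = t:(1−t) = -2/3:5/3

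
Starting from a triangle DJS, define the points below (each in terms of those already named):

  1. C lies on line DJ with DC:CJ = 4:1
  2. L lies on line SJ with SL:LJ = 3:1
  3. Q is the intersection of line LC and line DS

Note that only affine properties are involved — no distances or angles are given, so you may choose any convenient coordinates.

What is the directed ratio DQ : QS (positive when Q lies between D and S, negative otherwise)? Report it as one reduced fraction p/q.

DQ:QS = -4/3

Assign D = (0, 0), J = (1, 0), S = (0, 1) — the answer is frame-independent, so this choice is without loss of generality.
1. C lies on line DJ with DC:CJ = 4:1 ⇒ C = (4/5, 0)
2. L lies on line SJ with SL:LJ = 3:1 ⇒ L = (3/4, 1/4)
3. Q is the intersection of line LC and line DS ⇒ Q = (0, 4)
Q = D + t·(S−D) with t = 4, so DQ:QS = t:(1−t) = 4:-3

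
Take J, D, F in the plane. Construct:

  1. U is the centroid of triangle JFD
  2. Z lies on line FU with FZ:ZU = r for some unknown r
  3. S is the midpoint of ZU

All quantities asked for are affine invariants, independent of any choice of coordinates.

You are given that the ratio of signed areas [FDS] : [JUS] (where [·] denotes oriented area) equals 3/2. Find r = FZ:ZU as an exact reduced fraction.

r = -5/4

Set J = (0, 0), D = (1, 0), F = (0, 1); any affine frame gives the same invariant.
1. U is the centroid of triangle JFD ⇒ U = (1/3, 1/3)
2. With FZ:ZU = r, write λ = r/(r+1) so Z = F + λ·(U−F); Z is affine-linear in λ
3. S is the midpoint of ZU ⇒ S is an affine combination of earlier points and hence also affine-linear in λ
Every point depending on Z is an affine combination of Z and λ-independent points, so each such coordinate is linear in λ; the λ² term in each signed area is a multiple of (U−F)×(U−F) = 0, so 2·[FDS] and 2·[JUS] are each linear in λ. Evaluating at λ=0 and λ=1:
  2·[FDS] = -1/6·λ − 1/6,   2·[JUS] = -1/6·λ + 1/6
So [FDS]:[JUS] = (-1/6·λ − 1/6) / (-1/6·λ + 1/6). Setting this equal to 3/2:
  -1/6·λ − 1/6 = 3/2·(-1/6·λ + 1/6)  ⇒  λ = 5
Then r = λ/(1−λ) = (5)/(-4) = -5/4. Check: with r = -5/4, Z = (5/3, -7/3) and [FDS]:[JUS] = 3/2 as required.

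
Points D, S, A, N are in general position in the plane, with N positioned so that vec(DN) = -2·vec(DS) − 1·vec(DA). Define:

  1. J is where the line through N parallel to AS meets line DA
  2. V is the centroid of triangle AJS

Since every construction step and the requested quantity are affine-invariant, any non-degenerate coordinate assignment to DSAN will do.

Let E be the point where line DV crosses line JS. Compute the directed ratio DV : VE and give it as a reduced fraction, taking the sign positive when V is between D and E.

Choose coordinates D = (0, 0), S = (1, 0), A = (0, 1), N = (-2, -1).
1. J is where the line through N parallel to AS meets line DA ⇒ J = (0, -3)
2. V is the centroid of triangle AJS ⇒ V = (1/3, -2/3)
line DV meets JS at E = (3/5, -6/5)
V = D + t·(E−D) with t = 5/9, so DV:VE = 5/9:4/9

DV:VE = 5/4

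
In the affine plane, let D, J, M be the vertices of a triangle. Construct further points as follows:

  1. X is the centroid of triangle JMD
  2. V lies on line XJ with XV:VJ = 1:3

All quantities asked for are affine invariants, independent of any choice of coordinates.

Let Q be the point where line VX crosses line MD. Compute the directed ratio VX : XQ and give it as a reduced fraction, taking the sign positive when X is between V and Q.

VX:XQ = 1/2

Work in coordinates with D = (0, 0), J = (1, 0), M = (0, 1).
1. X is the centroid of triangle JMD ⇒ X = (1/3, 1/3)
2. V lies on line XJ with XV:VJ = 1:3 ⇒ V = (1/2, 1/4)
line VX meets MD at Q = (0, 1/2)
X = V + t·(Q−V) with t = 1/3, so VX:XQ = 1/3:2/3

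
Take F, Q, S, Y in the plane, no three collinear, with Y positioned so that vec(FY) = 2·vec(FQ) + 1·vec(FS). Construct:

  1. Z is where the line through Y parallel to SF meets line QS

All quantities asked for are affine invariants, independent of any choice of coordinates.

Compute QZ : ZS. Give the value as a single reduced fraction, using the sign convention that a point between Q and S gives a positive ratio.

QZ:ZS = -1/2

Assign F = (0, 0), Q = (1, 0), S = (0, 1), Y = (2, 1) — the answer is frame-independent, so this choice is without loss of generality.
1. Z is where the line through Y parallel to SF meets line QS ⇒ Z = (2, -1)
Z = Q + t·(S−Q) with t = -1, so QZ:ZS = t:(1−t) = -1:2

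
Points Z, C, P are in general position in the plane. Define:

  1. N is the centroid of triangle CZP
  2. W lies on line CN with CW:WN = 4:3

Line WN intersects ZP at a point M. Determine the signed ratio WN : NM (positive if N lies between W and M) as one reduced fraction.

WN:NM = 6/7

Assign Z = (0, 0), C = (1, 0), P = (0, 1) — the answer is frame-independent, so this choice is without loss of generality.
1. N is the centroid of triangle CZP ⇒ N = (1/3, 1/3)
2. W lies on line CN with CW:WN = 4:3 ⇒ W = (13/21, 4/21)
line WN meets ZP at M = (0, 1/2)
N = W + t·(M−W) with t = 6/13, so WN:NM = 6/13:7/13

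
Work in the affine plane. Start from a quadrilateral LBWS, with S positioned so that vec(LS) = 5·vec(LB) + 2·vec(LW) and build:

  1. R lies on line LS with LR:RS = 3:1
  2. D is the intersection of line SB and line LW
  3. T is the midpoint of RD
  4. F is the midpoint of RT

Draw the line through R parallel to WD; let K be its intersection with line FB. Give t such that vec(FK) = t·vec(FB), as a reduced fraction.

Work in coordinates with L = (0, 0), B = (1, 0), W = (0, 1), S = (5, 2).
1. R lies on line LS with LR:RS = 3:1 ⇒ R = (15/4, 3/2)
2. D is the intersection of line SB and line LW ⇒ D = (0, -1/2)
3. T is the midpoint of RD ⇒ T = (15/8, 1/2)
4. F is the midpoint of RT ⇒ F = (45/16, 1)
through R parallel to WD: direction (0, -3/2); meets FB at K = (15/4, 44/29)
K = F + t·(B−F) with t = -15/29

t = -15/29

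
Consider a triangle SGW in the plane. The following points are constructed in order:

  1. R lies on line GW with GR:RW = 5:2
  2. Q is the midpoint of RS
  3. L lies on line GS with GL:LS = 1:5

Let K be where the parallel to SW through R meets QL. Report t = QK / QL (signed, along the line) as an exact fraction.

Assign S = (0, 0), G = (1, 0), W = (0, 1) — the answer is frame-independent, so this choice is without loss of generality.
1. R lies on line GW with GR:RW = 5:2 ⇒ R = (2/7, 5/7)
2. Q is the midpoint of RS ⇒ Q = (1/7, 5/14)
3. L lies on line GS with GL:LS = 1:5 ⇒ L = (5/6, 0)
through R parallel to SW: direction (0, 1); meets QL at K = (2/7, 115/406)
K = Q + t·(L−Q) with t = 6/29

t = 6/29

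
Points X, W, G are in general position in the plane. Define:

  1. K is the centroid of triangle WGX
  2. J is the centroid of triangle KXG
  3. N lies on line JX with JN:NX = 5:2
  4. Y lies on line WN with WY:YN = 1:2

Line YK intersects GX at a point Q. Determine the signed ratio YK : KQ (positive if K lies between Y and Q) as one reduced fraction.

YK:KQ = 65/63

Work in coordinates with X = (0, 0), W = (1, 0), G = (0, 1).
1. K is the centroid of triangle WGX ⇒ K = (1/3, 1/3)
2. J is the centroid of triangle KXG ⇒ J = (1/9, 4/9)
3. N lies on line JX with JN:NX = 5:2 ⇒ N = (2/63, 8/63)
4. Y lies on line WN with WY:YN = 1:2 ⇒ Y = (128/189, 8/189)
line YK meets GX at Q = (0, 8/13)
K = Y + t·(Q−Y) with t = 65/128, so YK:KQ = 65/128:63/128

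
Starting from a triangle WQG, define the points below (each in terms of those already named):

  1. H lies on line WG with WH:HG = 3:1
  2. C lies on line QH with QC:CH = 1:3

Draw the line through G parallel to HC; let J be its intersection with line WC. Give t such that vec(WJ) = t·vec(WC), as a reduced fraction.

t = 4/3

Work in coordinates with W = (0, 0), Q = (1, 0), G = (0, 1).
1. H lies on line WG with WH:HG = 3:1 ⇒ H = (0, 3/4)
2. C lies on line QH with QC:CH = 1:3 ⇒ C = (3/4, 3/16)
through G parallel to HC: direction (3/4, -9/16); meets WC at J = (1, 1/4)
J = W + t·(C−W) with t = 4/3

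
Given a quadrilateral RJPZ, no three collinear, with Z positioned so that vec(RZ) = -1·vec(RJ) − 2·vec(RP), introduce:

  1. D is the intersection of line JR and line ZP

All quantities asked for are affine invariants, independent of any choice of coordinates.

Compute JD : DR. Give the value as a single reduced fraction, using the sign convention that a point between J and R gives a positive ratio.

JD:DR = -4

Choose coordinates R = (0, 0), J = (1, 0), P = (0, 1), Z = (-1, -2).
1. D is the intersection of line JR and line ZP ⇒ D = (-1/3, 0)
D = J + t·(R−J) with t = 4/3, so JD:DR = t:(1−t) = 4/3:-1/3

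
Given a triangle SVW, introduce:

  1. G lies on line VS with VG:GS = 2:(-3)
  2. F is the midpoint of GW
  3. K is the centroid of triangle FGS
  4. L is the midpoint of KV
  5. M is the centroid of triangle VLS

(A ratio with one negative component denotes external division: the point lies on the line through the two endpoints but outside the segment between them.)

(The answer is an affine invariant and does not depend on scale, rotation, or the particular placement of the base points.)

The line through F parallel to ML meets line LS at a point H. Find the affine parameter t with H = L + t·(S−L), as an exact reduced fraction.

Work in coordinates with S = (0, 0), V = (1, 0), W = (0, 1).
1. G lies on line VS with VG:GS = 2:(-3) ⇒ G = (3, 0)
2. F is the midpoint of GW ⇒ F = (3/2, 1/2)
3. K is the centroid of triangle FGS ⇒ K = (3/2, 1/6)
4. L is the midpoint of KV ⇒ L = (5/4, 1/12)
5. M is the centroid of triangle VLS ⇒ M = (3/4, 1/36)
through F parallel to ML: direction (1/2, 1/18); meets LS at H = (-15/2, -1/2)
H = L + t·(S−L) with t = 7

t = 7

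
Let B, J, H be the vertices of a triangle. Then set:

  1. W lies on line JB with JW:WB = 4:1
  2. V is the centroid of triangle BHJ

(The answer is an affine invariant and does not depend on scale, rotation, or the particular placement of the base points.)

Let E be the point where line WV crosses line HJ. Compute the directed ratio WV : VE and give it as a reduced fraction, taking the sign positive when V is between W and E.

WV:VE = 7/5

Set B = (0, 0), J = (1, 0), H = (0, 1); any affine frame gives the same invariant.
1. W lies on line JB with JW:WB = 4:1 ⇒ W = (1/5, 0)
2. V is the centroid of triangle BHJ ⇒ V = (1/3, 1/3)
line WV meets HJ at E = (3/7, 4/7)
V = W + t·(E−W) with t = 7/12, so WV:VE = 7/12:5/12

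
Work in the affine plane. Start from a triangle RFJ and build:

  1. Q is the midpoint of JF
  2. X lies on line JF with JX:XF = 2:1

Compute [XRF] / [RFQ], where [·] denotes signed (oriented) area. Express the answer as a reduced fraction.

Choose coordinates R = (0, 0), F = (1, 0), J = (0, 1).
1. Q is the midpoint of JF ⇒ Q = (1/2, 1/2)
2. X lies on line JF with JX:XF = 2:1 ⇒ X = (2/3, 1/3)
2·[XRF] = 1/3, 2·[RFQ] = 1/2
[XRF]:[RFQ] = 1/3:1/2 = 2/3

[XRF]:[RFQ] = 2/3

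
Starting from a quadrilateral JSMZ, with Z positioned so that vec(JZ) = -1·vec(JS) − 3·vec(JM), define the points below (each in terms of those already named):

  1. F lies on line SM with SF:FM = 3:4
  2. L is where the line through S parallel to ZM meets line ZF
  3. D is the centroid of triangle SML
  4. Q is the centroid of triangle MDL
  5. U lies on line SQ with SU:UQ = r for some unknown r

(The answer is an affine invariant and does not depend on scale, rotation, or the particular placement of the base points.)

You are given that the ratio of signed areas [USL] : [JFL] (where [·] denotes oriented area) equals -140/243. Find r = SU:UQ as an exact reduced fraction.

Work in coordinates with J = (0, 0), S = (1, 0), M = (0, 1), Z = (-1, -3).
1. F lies on line SM with SF:FM = 3:4 ⇒ F = (4/7, 3/7)
2. L is where the line through S parallel to ZM meets line ZF ⇒ L = (7/4, 3)
3. D is the centroid of triangle SML ⇒ D = (11/12, 4/3)
4. Q is the centroid of triangle MDL ⇒ Q = (8/9, 16/9)
5. With SU:UQ = r, write λ = r/(r+1) so U = S + λ·(Q−S); U is affine-linear in λ
Every point depending on U is an affine combination of U and λ-independent points, so each such coordinate is linear in λ; the λ² term in each signed area is a multiple of (Q−S)×(Q−S) = 0, so 2·[USL] and 2·[JFL] are each linear in λ. Evaluating at λ=0 and λ=1:
  2·[USL] = 5/3·λ,   2·[JFL] = 27/28
So [USL]:[JFL] = (5/3·λ) / (27/28). Setting this equal to -140/243:
  5/3·λ = -140/243·(27/28)  ⇒  λ = -1/3
Then r = λ/(1−λ) = (-1/3)/(4/3) = -1/4. Check: with r = -1/4, U = (28/27, -16/27) and [USL]:[JFL] = -140/243 as required.

r = -1/4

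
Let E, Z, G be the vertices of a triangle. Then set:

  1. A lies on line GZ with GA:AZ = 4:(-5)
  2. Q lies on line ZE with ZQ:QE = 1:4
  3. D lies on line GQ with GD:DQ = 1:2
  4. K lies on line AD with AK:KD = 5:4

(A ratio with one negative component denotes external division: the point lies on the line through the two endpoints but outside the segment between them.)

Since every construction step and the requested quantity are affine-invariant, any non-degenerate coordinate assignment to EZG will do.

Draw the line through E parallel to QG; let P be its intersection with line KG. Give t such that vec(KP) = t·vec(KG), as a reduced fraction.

t = -5/4

Assign E = (0, 0), Z = (1, 0), G = (0, 1) — the answer is frame-independent, so this choice is without loss of generality.
1. A lies on line GZ with GA:AZ = 4:(-5) ⇒ A = (-4, 5)
2. Q lies on line ZE with ZQ:QE = 1:4 ⇒ Q = (4/5, 0)
3. D lies on line GQ with GD:DQ = 1:2 ⇒ D = (4/15, 2/3)
4. K lies on line AD with AK:KD = 5:4 ⇒ K = (-44/27, 70/27)
through E parallel to QG: direction (-4/5, 1); meets KG at P = (-11/3, 55/12)
P = K + t·(G−K) with t = -5/4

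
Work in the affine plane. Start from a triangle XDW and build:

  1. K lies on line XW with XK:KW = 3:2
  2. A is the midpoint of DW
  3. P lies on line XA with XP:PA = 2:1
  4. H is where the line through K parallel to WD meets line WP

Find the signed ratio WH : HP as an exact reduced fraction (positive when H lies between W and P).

Work in coordinates with X = (0, 0), D = (1, 0), W = (0, 1).
1. K lies on line XW with XK:KW = 3:2 ⇒ K = (0, 3/5)
2. A is the midpoint of DW ⇒ A = (1/2, 1/2)
3. P lies on line XA with XP:PA = 2:1 ⇒ P = (1/3, 1/3)
4. H is where the line through K parallel to WD meets line WP ⇒ H = (2/5, 1/5)
H = W + t·(P−W) with t = 6/5, so WH:HP = t:(1−t) = 6/5:-1/5

WH:HP = -6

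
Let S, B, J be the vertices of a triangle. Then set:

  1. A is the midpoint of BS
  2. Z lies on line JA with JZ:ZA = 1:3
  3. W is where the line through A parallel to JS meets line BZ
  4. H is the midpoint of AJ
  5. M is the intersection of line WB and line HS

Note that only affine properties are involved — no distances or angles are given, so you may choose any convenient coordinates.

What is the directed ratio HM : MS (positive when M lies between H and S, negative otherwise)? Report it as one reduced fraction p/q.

HM:MS = -1/6

Choose coordinates S = (0, 0), B = (1, 0), J = (0, 1).
1. A is the midpoint of BS ⇒ A = (1/2, 0)
2. Z lies on line JA with JZ:ZA = 1:3 ⇒ Z = (1/8, 3/4)
3. W is where the line through A parallel to JS meets line BZ ⇒ W = (1/2, 3/7)
4. H is the midpoint of AJ ⇒ H = (1/4, 1/2)
5. M is the intersection of line WB and line HS ⇒ M = (3/10, 3/5)
M = H + t·(S−H) with t = -1/5, so HM:MS = t:(1−t) = -1/5:6/5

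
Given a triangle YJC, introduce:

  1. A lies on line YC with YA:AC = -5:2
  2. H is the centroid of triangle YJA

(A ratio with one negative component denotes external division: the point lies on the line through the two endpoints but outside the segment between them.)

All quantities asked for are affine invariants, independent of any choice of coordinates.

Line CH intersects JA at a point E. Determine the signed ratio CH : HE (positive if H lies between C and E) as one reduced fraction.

CH:HE = 1/5

Choose coordinates Y = (0, 0), J = (1, 0), C = (0, 1).
1. A lies on line YC with YA:AC = -5:2 ⇒ A = (0, 5/3)
2. H is the centroid of triangle YJA ⇒ H = (1/3, 5/9)
line CH meets JA at E = (2, -5/3)
H = C + t·(E−C) with t = 1/6, so CH:HE = 1/6:5/6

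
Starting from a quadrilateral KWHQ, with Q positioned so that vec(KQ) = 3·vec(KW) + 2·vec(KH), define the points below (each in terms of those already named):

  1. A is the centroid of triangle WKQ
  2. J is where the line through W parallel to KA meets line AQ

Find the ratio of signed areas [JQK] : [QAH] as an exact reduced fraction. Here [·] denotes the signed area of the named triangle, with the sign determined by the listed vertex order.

Work in coordinates with K = (0, 0), W = (1, 0), H = (0, 1), Q = (3, 2).
1. A is the centroid of triangle WKQ ⇒ A = (4/3, 2/3)
2. J is where the line through W parallel to KA meets line AQ ⇒ J = (-1/3, -2/3)
2·[JQK] = 4/3, 2·[QAH] = -7/3
[JQK]:[QAH] = 4/3:-7/3 = -4/7

[JQK]:[QAH] = -4/7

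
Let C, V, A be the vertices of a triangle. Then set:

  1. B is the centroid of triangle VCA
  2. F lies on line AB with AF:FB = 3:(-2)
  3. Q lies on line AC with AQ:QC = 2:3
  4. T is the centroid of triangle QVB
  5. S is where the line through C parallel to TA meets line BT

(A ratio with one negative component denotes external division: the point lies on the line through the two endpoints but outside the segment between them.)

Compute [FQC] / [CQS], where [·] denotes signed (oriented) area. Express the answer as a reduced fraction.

[FQC]:[CQS] = 27/8

Work in coordinates with C = (0, 0), V = (1, 0), A = (0, 1).
1. B is the centroid of triangle VCA ⇒ B = (1/3, 1/3)
2. F lies on line AB with AF:FB = 3:(-2) ⇒ F = (1, -1)
3. Q lies on line AC with AQ:QC = 2:3 ⇒ Q = (0, 3/5)
4. T is the centroid of triangle QVB ⇒ T = (4/9, 14/45)
5. S is where the line through C parallel to TA meets line BT ⇒ S = (-8/27, 62/135)
2·[FQC] = 3/5, 2·[CQS] = 8/45
[FQC]:[CQS] = 3/5:8/45 = 27/8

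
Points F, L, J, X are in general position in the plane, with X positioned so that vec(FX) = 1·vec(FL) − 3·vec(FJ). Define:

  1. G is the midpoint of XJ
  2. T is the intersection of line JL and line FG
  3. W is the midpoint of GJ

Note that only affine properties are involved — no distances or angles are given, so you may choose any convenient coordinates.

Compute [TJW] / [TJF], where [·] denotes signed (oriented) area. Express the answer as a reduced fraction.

Assign F = (0, 0), L = (1, 0), J = (0, 1), X = (1, -3) — the answer is frame-independent, so this choice is without loss of generality.
1. G is the midpoint of XJ ⇒ G = (1/2, -1)
2. T is the intersection of line JL and line FG ⇒ T = (-1, 2)
3. W is the midpoint of GJ ⇒ W = (1/4, 0)
2·[TJW] = -3/4, 2·[TJF] = -1
[TJW]:[TJF] = -3/4:-1 = 3/4

[TJW]:[TJF] = 3/4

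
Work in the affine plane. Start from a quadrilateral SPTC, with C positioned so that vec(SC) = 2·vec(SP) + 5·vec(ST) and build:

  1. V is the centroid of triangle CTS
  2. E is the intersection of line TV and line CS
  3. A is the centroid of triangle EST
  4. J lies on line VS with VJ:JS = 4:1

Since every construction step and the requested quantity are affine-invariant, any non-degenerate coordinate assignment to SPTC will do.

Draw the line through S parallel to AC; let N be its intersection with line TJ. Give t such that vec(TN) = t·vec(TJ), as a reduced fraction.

Set S = (0, 0), P = (1, 0), T = (0, 1), C = (2, 5); any affine frame gives the same invariant.
1. V is the centroid of triangle CTS ⇒ V = (2/3, 2)
2. E is the intersection of line TV and line CS ⇒ E = (1, 5/2)
3. A is the centroid of triangle EST ⇒ A = (1/3, 7/6)
4. J lies on line VS with VJ:JS = 4:1 ⇒ J = (2/15, 2/5)
through S parallel to AC: direction (5/3, 23/6); meets TJ at N = (5/34, 23/68)
N = T + t·(J−T) with t = 75/68

t = 75/68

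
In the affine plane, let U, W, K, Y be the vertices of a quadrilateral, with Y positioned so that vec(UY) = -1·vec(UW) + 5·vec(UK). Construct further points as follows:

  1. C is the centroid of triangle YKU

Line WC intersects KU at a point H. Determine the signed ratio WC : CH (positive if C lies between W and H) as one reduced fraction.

Set U = (0, 0), W = (1, 0), K = (0, 1), Y = (-1, 5); any affine frame gives the same invariant.
1. C is the centroid of triangle YKU ⇒ C = (-1/3, 2)
line WC meets KU at H = (0, 3/2)
C = W + t·(H−W) with t = 4/3, so WC:CH = 4/3:-1/3

WC:CH = -4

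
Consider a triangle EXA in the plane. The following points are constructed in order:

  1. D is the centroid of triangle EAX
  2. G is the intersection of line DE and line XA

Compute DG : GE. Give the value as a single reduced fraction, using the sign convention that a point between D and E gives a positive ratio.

Work in coordinates with E = (0, 0), X = (1, 0), A = (0, 1).
1. D is the centroid of triangle EAX ⇒ D = (1/3, 1/3)
2. G is the intersection of line DE and line XA ⇒ G = (1/2, 1/2)
G = D + t·(E−D) with t = -1/2, so DG:GE = t:(1−t) = -1/2:3/2

DG:GE = -1/3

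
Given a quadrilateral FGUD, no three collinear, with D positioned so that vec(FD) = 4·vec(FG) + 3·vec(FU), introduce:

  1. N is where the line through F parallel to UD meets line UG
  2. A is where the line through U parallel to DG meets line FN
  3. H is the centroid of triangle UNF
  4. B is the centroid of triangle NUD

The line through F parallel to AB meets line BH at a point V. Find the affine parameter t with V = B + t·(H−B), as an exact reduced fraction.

Work in coordinates with F = (0, 0), G = (1, 0), U = (0, 1), D = (4, 3).
1. N is where the line through F parallel to UD meets line UG ⇒ N = (2/3, 1/3)
2. A is where the line through U parallel to DG meets line FN ⇒ A = (-2, -1)
3. H is the centroid of triangle UNF ⇒ H = (2/9, 4/9)
4. B is the centroid of triangle NUD ⇒ B = (14/9, 13/9)
through F parallel to AB: direction (32/9, 22/9); meets BH at V = (-40/9, -55/18)
V = B + t·(H−B) with t = 9/2

t = 9/2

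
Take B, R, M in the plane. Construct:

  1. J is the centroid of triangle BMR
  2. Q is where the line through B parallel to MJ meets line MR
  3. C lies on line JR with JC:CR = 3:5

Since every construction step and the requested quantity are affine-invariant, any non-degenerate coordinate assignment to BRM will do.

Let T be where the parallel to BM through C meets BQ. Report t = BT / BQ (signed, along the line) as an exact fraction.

Choose coordinates B = (0, 0), R = (1, 0), M = (0, 1).
1. J is the centroid of triangle BMR ⇒ J = (1/3, 1/3)
2. Q is where the line through B parallel to MJ meets line MR ⇒ Q = (-1, 2)
3. C lies on line JR with JC:CR = 3:5 ⇒ C = (7/12, 5/24)
through C parallel to BM: direction (0, 1); meets BQ at T = (7/12, -7/6)
T = B + t·(Q−B) with t = -7/12

t = -7/12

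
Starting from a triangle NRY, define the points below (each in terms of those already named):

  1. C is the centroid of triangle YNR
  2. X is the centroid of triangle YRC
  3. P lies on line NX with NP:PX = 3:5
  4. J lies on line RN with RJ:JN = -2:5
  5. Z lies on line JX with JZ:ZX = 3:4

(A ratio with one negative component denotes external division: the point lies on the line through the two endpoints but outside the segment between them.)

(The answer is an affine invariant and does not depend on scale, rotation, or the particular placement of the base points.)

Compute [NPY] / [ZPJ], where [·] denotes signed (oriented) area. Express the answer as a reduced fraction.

Set N = (0, 0), R = (1, 0), Y = (0, 1); any affine frame gives the same invariant.
1. C is the centroid of triangle YNR ⇒ C = (1/3, 1/3)
2. X is the centroid of triangle YRC ⇒ X = (4/9, 4/9)
3. P lies on line NX with NP:PX = 3:5 ⇒ P = (1/6, 1/6)
4. J lies on line RN with RJ:JN = -2:5 ⇒ J = (5/3, 0)
5. Z lies on line JX with JZ:ZX = 3:4 ⇒ Z = (8/7, 4/21)
2·[NPY] = 1/6, 2·[ZPJ] = 25/126
[NPY]:[ZPJ] = 1/6:25/126 = 21/25

[NPY]:[ZPJ] = 21/25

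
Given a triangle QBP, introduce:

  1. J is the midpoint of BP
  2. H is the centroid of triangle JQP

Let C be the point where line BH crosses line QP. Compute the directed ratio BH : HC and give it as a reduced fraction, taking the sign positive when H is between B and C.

Work in coordinates with Q = (0, 0), B = (1, 0), P = (0, 1).
1. J is the midpoint of BP ⇒ J = (1/2, 1/2)
2. H is the centroid of triangle JQP ⇒ H = (1/6, 1/2)
line BH meets QP at C = (0, 3/5)
H = B + t·(C−B) with t = 5/6, so BH:HC = 5/6:1/6

BH:HC = 5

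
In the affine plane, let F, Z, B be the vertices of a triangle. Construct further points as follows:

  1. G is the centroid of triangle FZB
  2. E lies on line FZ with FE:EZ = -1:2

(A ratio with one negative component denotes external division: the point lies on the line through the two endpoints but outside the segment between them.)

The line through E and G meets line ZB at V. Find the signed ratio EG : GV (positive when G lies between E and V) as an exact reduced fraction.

Assign F = (0, 0), Z = (1, 0), B = (0, 1) — the answer is frame-independent, so this choice is without loss of generality.
1. G is the centroid of triangle FZB ⇒ G = (1/3, 1/3)
2. E lies on line FZ with FE:EZ = -1:2 ⇒ E = (-1, 0)
line EG meets ZB at V = (3/5, 2/5)
G = E + t·(V−E) with t = 5/6, so EG:GV = 5/6:1/6

EG:GV = 5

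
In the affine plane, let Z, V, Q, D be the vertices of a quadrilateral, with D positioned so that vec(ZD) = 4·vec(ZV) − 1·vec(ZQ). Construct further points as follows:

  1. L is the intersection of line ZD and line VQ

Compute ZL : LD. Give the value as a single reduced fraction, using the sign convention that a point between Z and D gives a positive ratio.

Set Z = (0, 0), V = (1, 0), Q = (0, 1), D = (4, -1); any affine frame gives the same invariant.
1. L is the intersection of line ZD and line VQ ⇒ L = (4/3, -1/3)
L = Z + t·(D−Z) with t = 1/3, so ZL:LD = t:(1−t) = 1/3:2/3

ZL:LD = 1/2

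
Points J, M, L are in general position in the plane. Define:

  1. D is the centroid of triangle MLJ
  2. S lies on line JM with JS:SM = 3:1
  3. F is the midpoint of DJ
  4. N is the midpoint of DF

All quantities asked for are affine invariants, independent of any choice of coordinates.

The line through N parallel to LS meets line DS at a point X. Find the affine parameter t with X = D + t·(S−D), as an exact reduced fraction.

t = -7/8

Choose coordinates J = (0, 0), M = (1, 0), L = (0, 1).
1. D is the centroid of triangle MLJ ⇒ D = (1/3, 1/3)
2. S lies on line JM with JS:SM = 3:1 ⇒ S = (3/4, 0)
3. F is the midpoint of DJ ⇒ F = (1/6, 1/6)
4. N is the midpoint of DF ⇒ N = (1/4, 1/4)
through N parallel to LS: direction (3/4, -1); meets DS at X = (-1/32, 5/8)
X = D + t·(S−D) with t = -7/8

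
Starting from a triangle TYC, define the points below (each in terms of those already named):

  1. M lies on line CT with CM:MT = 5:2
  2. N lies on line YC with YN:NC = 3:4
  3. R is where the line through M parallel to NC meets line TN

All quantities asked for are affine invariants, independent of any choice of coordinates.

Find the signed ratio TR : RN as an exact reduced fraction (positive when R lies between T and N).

TR:RN = 2/5

Choose coordinates T = (0, 0), Y = (1, 0), C = (0, 1).
1. M lies on line CT with CM:MT = 5:2 ⇒ M = (0, 2/7)
2. N lies on line YC with YN:NC = 3:4 ⇒ N = (4/7, 3/7)
3. R is where the line through M parallel to NC meets line TN ⇒ R = (8/49, 6/49)
R = T + t·(N−T) with t = 2/7, so TR:RN = t:(1−t) = 2/7:5/7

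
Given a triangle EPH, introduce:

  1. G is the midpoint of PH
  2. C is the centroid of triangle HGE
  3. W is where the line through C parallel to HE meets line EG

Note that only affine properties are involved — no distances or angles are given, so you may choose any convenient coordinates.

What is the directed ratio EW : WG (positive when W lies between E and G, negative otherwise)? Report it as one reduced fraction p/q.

Work in coordinates with E = (0, 0), P = (1, 0), H = (0, 1).
1. G is the midpoint of PH ⇒ G = (1/2, 1/2)
2. C is the centroid of triangle HGE ⇒ C = (1/6, 1/2)
3. W is where the line through C parallel to HE meets line EG ⇒ W = (1/6, 1/6)
W = E + t·(G−E) with t = 1/3, so EW:WG = t:(1−t) = 1/3:2/3

EW:WG = 1/2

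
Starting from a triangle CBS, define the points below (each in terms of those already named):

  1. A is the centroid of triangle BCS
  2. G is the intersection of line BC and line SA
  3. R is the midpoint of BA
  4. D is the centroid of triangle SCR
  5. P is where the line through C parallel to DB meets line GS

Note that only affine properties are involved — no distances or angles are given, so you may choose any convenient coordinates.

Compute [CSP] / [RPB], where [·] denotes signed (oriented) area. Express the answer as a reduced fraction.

Assign C = (0, 0), B = (1, 0), S = (0, 1) — the answer is frame-independent, so this choice is without loss of generality.
1. A is the centroid of triangle BCS ⇒ A = (1/3, 1/3)
2. G is the intersection of line BC and line SA ⇒ G = (1/2, 0)
3. R is the midpoint of BA ⇒ R = (2/3, 1/6)
4. D is the centroid of triangle SCR ⇒ D = (2/9, 7/18)
5. P is where the line through C parallel to DB meets line GS ⇒ P = (2/3, -1/3)
2·[CSP] = -2/3, 2·[RPB] = 1/6
[CSP]:[RPB] = -2/3:1/6 = -4

[CSP]:[RPB] = -4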